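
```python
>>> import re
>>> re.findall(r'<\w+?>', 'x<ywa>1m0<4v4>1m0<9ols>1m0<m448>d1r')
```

['<ywa>', '<4v4>', '<9ols>', '<m448>']

No capturing groups, so `findall` returns the 4 full match strings.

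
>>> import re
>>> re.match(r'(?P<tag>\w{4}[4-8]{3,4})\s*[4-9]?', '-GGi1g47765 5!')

With `match`, the pattern is implicitly anchored at the beginning.
Here the pattern fails at index 0, so the call returns None.

None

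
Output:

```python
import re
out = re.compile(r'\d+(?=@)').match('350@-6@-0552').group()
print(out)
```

Lookahead/lookbehind check context without consuming it, so the matched span excludes the asserted characters.
`match` is anchored at position 0; if the pattern doesn't fit there, it returns None.
The match spans [0:3] → '350'.

350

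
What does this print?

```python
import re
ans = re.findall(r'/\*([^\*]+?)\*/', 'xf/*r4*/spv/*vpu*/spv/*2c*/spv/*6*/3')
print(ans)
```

Because there's exactly one group, `findall` drops the full match and keeps group 1 from each hit.

['r4', 'vpu', '2c', '6']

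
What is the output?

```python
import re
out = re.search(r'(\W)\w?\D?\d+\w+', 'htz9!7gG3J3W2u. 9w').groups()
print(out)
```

The pattern matches a non-word character (captured); then optionally a word character, then optionally a non-digit, then one or more of a digit; then one or more of a word character.
`re.search` tries every starting position until one works.
The match spans [4:14] → '!7gG3J3W2u'.
Captured: group 1 = '!'.

('!',)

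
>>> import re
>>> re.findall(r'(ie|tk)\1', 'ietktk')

`\1` is not a pattern — it's the concrete string captured by group 1, re-applied verbatim.
Matches: at [2:6] match 'tktk', group 1 = 'tk'.
One capturing group, so `findall` returns just the captured substring from the one match — 1 in all.

['tk']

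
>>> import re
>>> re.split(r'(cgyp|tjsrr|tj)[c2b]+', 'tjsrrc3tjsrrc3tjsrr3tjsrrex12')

With a capturing group present, the delimiter's captured portion is kept in the result list.

['', 'tjsrr', '3', 'tjsrr', '3tjsrr3tjsrrex12']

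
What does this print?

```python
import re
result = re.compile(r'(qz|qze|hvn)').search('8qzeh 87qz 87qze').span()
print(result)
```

(1, 3)

Alternation tries branches left to right and keeps the first one that lets the overall match succeed at that position.
`search` walks the string left to right and returns the first match it finds.
The match spans [1:3] → 'qz'.
Captured: group 1 = 'qz'.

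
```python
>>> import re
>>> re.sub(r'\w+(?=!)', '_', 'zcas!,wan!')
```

'_!,_!'

Lookahead/lookbehind check context without consuming it, so the matched span excludes the asserted characters.
Matches: at [0:4] → 'zcas'; at [6:9] → 'wan'.
`sub` substitutes '_' at each match site.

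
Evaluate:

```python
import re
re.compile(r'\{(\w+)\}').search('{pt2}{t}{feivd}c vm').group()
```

'{pt2}'

The match spans [0:5] → '{pt2}'.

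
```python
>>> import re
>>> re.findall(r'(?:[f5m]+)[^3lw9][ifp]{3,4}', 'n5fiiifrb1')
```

['5fiiif']

This matches one or more of one of [f5m] (non-capturing group); then any character except [3lw9], then 3 to 4 of one of [ifp].
Matches: at [1:7] → '5fiiif'.
With no groups in the pattern, `findall` gives back each whole match — 1 here.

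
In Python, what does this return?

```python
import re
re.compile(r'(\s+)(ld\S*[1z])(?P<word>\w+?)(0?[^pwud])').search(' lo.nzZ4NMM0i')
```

Here nothing in the string fits, so the call returns None.

None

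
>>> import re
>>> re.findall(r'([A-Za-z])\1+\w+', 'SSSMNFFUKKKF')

['S']

`\1` is not a pattern — it's the concrete string captured by group 1, re-applied verbatim.
Scanning left to right: at [0:12] match 'SSSMNFFUKKKF', group 1 = 'S'.
With a single group, `findall` returns only what that group captured — 1 item.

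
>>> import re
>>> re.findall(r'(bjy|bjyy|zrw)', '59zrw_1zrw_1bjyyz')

The regex engine tests alternatives in the order written; an earlier branch that matches wins even if a later one would match more.
Because there's exactly one group, `findall` drops the full match and keeps group 1 from each hit.

['zrw', 'zrw', 'bjy']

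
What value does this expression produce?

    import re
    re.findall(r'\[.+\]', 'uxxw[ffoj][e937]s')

With no groups in the pattern, `findall` gives back each whole match — 1 here.

['[ffoj][e937]']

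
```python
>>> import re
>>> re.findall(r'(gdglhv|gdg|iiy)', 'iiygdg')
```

['iiy', 'gdg']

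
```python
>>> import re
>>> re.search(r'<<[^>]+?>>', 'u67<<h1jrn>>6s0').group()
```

'<<h1jrn>>'

`search` walks the string left to right and returns the first match it finds.
The match spans [3:12] → '<<h1jrn>>'.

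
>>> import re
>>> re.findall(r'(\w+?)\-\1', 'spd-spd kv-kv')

['spd', 'kv']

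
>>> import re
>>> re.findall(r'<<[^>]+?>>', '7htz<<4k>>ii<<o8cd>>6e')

['<<4k>>', '<<o8cd>>']

With no groups in the pattern, `findall` gives back each whole match — 2 here.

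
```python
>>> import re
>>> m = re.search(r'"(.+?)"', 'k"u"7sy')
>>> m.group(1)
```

`search` walks the string left to right and returns the first match it finds.
The match spans [1:4] → '"u"'.
Captured: group 1 = 'u'.

'u'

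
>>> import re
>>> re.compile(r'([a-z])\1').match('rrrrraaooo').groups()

('r',)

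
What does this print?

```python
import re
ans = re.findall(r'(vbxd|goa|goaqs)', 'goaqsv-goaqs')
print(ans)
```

['goa', 'goa']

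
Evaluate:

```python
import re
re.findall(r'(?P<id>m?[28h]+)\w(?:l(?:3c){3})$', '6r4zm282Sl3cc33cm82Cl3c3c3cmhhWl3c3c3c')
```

['mhh']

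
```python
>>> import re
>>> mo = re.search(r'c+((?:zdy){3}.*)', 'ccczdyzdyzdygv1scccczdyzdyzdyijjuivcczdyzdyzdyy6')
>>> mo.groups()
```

('zdyzdyzdygv1scccczdyzdyzdyijjuivcczdyzdyzdyy6',)

Pattern: one or more of a literal 'c'; then the literal 'zdy' repeated 3 times, then zero or more of any character (captured).
`re.search` tries every starting position until one works.
The match spans [0:48] → 'ccczdyzdyzdygv1scccczdyzdyzdyijjuivcczdyzdyzdyy6'.
Captured: group 1 = 'zdyzdyzdygv1scccczdyzdyzdyijjuivcczdyzdyzdyy6'.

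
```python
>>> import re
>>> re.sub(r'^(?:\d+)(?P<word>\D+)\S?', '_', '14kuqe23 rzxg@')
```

'_3 rzxg@'

Each match is replaced by '_'.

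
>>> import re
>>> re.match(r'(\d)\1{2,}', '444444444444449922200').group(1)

`\1` has to match the exact text group 1 already captured.
`re.match` won't scan ahead — the pattern has to work from the very first character.
The match spans [0:14] → '44444444444444'.
Captured: group 1 = '4'.

'4'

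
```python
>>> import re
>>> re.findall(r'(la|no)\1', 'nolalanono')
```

['la', 'no']

A backreference is literal: `\1` must see the identical characters the first group matched.
Walking the string: at [2:6] match 'lala', group 1 = 'la'; at [6:10] match 'nono', group 1 = 'no'.
Because there's exactly one group, `findall` drops the full match and keeps group 1 from each hit.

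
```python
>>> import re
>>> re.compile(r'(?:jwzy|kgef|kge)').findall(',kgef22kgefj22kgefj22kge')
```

Branches in `(...|...)` are attempted left-to-right; the first branch that allows the whole pattern to succeed is taken.
`findall` yields the raw match text (4 of them) because the pattern has no groups.

['kgef', 'kgef', 'kgef', 'kge']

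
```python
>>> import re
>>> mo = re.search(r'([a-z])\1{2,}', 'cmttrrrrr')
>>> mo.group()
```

`\1` is not a pattern — it's the concrete string captured by group 1, re-applied verbatim.
`search` walks the string left to right and returns the first match it finds.
The match spans [4:9] → 'rrrrr'.
Captured: group 1 = 'r'.

'rrrrr'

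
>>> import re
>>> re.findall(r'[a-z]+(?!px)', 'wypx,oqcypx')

Because the assertion is negative and zero-width, positions next to the forbidden text are skipped.
With no groups in the pattern, `findall` gives back each whole match — 2 here.

['wypx', 'oqcypx']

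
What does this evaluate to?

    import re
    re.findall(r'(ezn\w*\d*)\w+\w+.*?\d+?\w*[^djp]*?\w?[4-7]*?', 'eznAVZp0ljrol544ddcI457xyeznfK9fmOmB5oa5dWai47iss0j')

With a single group, `findall` returns only what that group captured — 1 item.

['eznAVZp0ljrol544ddcI457xyeznfK9fmOmB5oa5dWai47i']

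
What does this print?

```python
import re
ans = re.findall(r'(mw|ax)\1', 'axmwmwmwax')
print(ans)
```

['mw']

`\1` is not a pattern — it's the concrete string captured by group 1, re-applied verbatim.
Matches: at [2:6] match 'mwmw', group 1 = 'mw'.
`findall` collects group 1 from the one match (1 total).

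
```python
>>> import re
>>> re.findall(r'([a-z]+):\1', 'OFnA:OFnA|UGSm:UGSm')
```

[]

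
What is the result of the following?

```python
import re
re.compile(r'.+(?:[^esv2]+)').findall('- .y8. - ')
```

['- .y8. - ']

The pattern matches one or more of any character; then one or more of any character except [esv2] (non-capturing group).
Walking the string: at [0:9] → '- .y8. - '.
Since nothing is captured, `findall` lists the 1 matched substring directly.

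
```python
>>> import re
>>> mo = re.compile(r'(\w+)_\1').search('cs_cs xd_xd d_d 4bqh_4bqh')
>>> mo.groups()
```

The match spans [0:5] → 'cs_cs'.
Captured: group 1 = 'cs'.

('cs',)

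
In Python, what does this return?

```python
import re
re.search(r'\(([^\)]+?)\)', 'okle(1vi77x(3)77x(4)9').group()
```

`re.search` scans for the first position where the pattern succeeds.
The match spans [4:14] → '(1vi77x(3)'.
Captured: group 1 = '1vi77x(3'.

'(1vi77x(3)'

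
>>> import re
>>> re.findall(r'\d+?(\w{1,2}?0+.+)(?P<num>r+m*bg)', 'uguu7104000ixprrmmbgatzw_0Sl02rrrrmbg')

[('104000ixprrmmbgatzw_0Sl02rrr', 'rmbg')]

Pattern: one or more of a digit (lazy); then 1 to 2 of a word character (lazy), then one or more of a literal '0', then one or more of any character (captured); then one or more of the literal 'r', then zero or more of a literal 'm', then the literal 'bg' (captured as 'num').
Walking the string: at [4:37] match '7104000ixprrmmbgatzw_0Sl02rrrrmbg', groups = ('104000ixprrmmbgatzw_0Sl02rrr', 'rmbg').
2 groups means the one result is a tuple of 2 captured strings — 1 here.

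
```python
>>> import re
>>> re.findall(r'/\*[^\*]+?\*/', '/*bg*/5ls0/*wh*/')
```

['/*bg*/', '/*wh*/']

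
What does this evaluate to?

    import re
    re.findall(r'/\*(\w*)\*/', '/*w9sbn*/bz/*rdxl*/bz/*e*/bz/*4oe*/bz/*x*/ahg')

['w9sbn', 'rdxl', 'e', '4oe', 'x']

Walking the string: at [0:9] match '/*w9sbn*/', group 1 = 'w9sbn'; at [11:19] match '/*rdxl*/', group 1 = 'rdxl'; at [21:26] match '/*e*/', group 1 = 'e'; at [28:35] match '/*4oe*/', group 1 = '4oe'; at [37:42] match '/*x*/', group 1 = 'x'.
One capturing group, so `findall` returns just the captured substring from each match — 5 in all.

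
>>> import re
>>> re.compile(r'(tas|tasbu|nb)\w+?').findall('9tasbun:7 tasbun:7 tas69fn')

Branches in `(...|...)` are attempted left-to-right; the first branch that allows the whole pattern to succeed is taken.
`findall` collects group 1 from each match (3 total).

['tas', 'tas', 'tas']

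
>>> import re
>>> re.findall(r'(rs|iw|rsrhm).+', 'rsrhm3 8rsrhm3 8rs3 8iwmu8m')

`|` is ordered: at each position the engine commits to the first alternative that works.
Walking the string: at [0:27] match 'rsrhm3 8rsrhm3 8rs3 8iwmu8m', group 1 = 'rs'.
Because there's exactly one group, `findall` drops the full match and keeps group 1 from the one hit.

['rs']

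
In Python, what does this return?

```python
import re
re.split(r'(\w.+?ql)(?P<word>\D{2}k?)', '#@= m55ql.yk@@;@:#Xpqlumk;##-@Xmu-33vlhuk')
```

['#@= ', 'm55ql', '.yk', '@@;@:#', 'Xpql', 'umk', ';##-@Xmu-33vlhuk']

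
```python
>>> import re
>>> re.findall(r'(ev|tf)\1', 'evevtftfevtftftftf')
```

`\1` is not a pattern — it's the concrete string captured by group 1, re-applied verbatim.
Matches: at [0:4] match 'evev', group 1 = 'ev'; at [4:8] match 'tftf', group 1 = 'tf'; at [10:14] match 'tftf', group 1 = 'tf'; at [14:18] match 'tftf', group 1 = 'tf'.
`findall` collects group 1 from each match (4 total).

['ev', 'tf', 'tf', 'tf']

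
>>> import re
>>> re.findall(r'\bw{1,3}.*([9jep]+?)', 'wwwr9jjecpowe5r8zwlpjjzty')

The pattern matches a word boundary (`\b`, zero-width); then 1 to 3 of a literal 'w', then zero or more of any character; then one or more of one of [9jep] (lazy) (captured).
Walking the string: at [0:22] match 'wwwr9jjecpowe5r8zwlpjj', group 1 = 'j'.
Because there's exactly one group, `findall` drops the full match and keeps group 1 from the one hit.

['j']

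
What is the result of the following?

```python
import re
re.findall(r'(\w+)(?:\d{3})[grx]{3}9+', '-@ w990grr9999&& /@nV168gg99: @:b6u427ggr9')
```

['w', 'b6u']

This matches one or more of a word character (captured); then exactly 3 of a digit (non-capturing group); then exactly 3 of one of [grx]; then one or more of a literal '9'.
Scanning left to right: at [3:14] match 'w990grr9999', group 1 = 'w'; at [32:42] match 'b6u427ggr9', group 1 = 'b6u'.
With a single group, `findall` returns only what that group captured — 2 items.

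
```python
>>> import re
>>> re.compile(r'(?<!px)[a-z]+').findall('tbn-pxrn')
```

A negative assertion filters positions out without eating any characters.
Since nothing is captured, `findall` lists the 2 matched substrings directly.

['tbn', 'pxrn']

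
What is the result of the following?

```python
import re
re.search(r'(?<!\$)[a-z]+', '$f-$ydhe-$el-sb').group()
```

A negative assertion filters positions out without eating any characters.
`re.search` scans for the first position where the pattern succeeds.
The match spans [5:8] → 'dhe'.

'dhe'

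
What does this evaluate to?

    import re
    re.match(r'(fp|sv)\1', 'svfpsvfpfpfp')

None

`\1` is not a pattern — it's the concrete string captured by group 1, re-applied verbatim.
With `match`, the pattern is implicitly anchored at the beginning.
Here position 0 doesn't satisfy it, so the call returns None.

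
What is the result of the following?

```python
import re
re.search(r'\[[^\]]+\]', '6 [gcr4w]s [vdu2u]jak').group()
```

'[gcr4w]'

`re.search` tries every starting position until one works.
The match spans [2:9] → '[gcr4w]'.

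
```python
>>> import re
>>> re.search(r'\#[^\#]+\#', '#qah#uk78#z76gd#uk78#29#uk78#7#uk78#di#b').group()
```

'#qah#'

`search` walks the string left to right and returns the first match it finds.
The match spans [0:5] → '#qah#'.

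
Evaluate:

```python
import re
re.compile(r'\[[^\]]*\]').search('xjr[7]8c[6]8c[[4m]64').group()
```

The match spans [3:6] → '[7]'.

'[7]'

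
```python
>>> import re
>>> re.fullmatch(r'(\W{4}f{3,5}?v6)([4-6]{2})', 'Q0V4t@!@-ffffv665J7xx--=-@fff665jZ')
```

None

This matches exactly 4 of a non-word character, then 3 to 5 of the literal 'f' (lazy), then the literal 'v6' (captured); then exactly 2 of a character in [4-6] (captured).
`fullmatch` succeeds only if the pattern covers the string from start to end.
Here the string isn't matched end-to-end, so the call returns None.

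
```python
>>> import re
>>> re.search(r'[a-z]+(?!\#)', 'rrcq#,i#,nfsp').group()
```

The negative lookahead/lookbehind blocks any match where the forbidden context is present.
`re.search` tries every starting position until one works.
The match spans [0:3] → 'rrc'.

'rrc'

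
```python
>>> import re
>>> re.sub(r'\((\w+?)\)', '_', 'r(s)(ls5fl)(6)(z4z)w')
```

'r____w'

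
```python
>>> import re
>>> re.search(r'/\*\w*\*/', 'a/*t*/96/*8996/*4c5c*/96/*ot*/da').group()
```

`re.search` scans for the first position where the pattern succeeds.
The match spans [1:6] → '/*t*/'.

'/*t*/'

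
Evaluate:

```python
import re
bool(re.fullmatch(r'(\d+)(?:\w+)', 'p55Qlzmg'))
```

`re.fullmatch` requires the pattern to consume the entire string.
Here the string isn't matched end-to-end, so the call returns None, and `bool(None)` is False.

False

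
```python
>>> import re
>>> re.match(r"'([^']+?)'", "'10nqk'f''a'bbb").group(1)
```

`match` is anchored at position 0; if the pattern doesn't fit there, it returns None.
The match spans [0:7] → "'10nqk'".
Captured: group 1 = '10nqk'.

'10nqk'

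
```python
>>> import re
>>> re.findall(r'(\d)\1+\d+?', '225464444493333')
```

['2', '4', '3']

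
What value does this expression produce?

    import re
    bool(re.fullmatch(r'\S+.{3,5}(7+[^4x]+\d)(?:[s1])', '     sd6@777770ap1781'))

Pattern: one or more of a non-whitespace character; then 3 to 5 of any character; then one or more of a literal '7', then one or more of any character except [4x], then a digit (captured); then one of [s1] (non-capturing group).
`fullmatch` succeeds only if the pattern covers the string from start to end.
Here there's no way to consume every character, so the call returns None, and `bool(None)` is False.

False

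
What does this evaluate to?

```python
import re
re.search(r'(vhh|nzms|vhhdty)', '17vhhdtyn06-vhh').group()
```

Alternation tries branches left to right and keeps the first one that lets the overall match succeed at that position.
The match spans [2:5] → 'vhh'.

'vhh'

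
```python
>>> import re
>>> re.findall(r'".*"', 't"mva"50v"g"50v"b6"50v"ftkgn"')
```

Matches: at [1:29] → '"mva"50v"g"50v"b6"50v"ftkgn"'.
`findall` yields the raw match text (1 of them) because the pattern has no groups.

['"mva"50v"g"50v"b6"50v"ftkgn"']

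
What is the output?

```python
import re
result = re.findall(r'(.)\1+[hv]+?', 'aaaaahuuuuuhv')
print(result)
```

A backreference is literal: `\1` must see the identical characters the first group matched.
Scanning left to right: at [0:6] match 'aaaaah', group 1 = 'a'; at [6:12] match 'uuuuuh', group 1 = 'u'.
Because there's exactly one group, `findall` drops the full match and keeps group 1 from each hit.

['a', 'u']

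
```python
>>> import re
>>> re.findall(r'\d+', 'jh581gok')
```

Pattern: one or more of a digit.
Walking the string: at [2:5] → '581'.
Since nothing is captured, `findall` lists the 1 matched substring directly.

['581']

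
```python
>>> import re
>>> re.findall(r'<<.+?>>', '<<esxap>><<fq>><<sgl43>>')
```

['<<esxap>>', '<<fq>>', '<<sgl43>>']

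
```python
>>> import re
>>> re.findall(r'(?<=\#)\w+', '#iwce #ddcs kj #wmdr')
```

['iwce', 'ddcs', 'wmdr']

The positive lookaround only admits positions where the adjacent text matches; those characters stay outside the span.
Since nothing is captured, `findall` lists the 3 matched substrings directly.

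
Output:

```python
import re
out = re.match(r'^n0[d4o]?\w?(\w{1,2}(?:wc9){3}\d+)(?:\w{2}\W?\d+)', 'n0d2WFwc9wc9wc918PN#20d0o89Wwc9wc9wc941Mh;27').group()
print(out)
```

n0d2WFwc9wc9wc918PN#20

Pattern: anchored at the start of the string; then the literal 'n0', then optionally one of [d4o], then optionally a word character; then 1 to 2 of a word character, then the literal 'wc9' repeated 3 times, then one or more of a digit (captured); then exactly 2 of a word character, then optionally a non-word character, then one or more of a digit (non-capturing group).
`match` is anchored at position 0; if the pattern doesn't fit there, it returns None.
The match spans [0:22] → 'n0d2WFwc9wc9wc918PN#20'.
Captured: group 1 = 'WFwc9wc9wc918'.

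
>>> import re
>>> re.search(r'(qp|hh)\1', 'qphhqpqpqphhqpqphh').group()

'qpqp'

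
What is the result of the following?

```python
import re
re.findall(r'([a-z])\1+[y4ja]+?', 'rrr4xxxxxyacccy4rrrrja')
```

['r', 'x', 'c', 'r']

`\1` has to match the exact text group 1 already captured.
One capturing group, so `findall` returns just the captured substring from each match — 4 in all.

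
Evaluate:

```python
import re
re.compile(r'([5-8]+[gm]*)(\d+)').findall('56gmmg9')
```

[('56gmmg', '9')]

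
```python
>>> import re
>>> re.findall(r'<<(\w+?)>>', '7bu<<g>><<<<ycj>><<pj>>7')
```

['g', 'ycj', 'pj']

Matches: at [3:8] match '<<g>>', group 1 = 'g'; at [10:17] match '<<ycj>>', group 1 = 'ycj'; at [17:23] match '<<pj>>', group 1 = 'pj'.
One capturing group, so `findall` returns just the captured substring from each match — 3 in all.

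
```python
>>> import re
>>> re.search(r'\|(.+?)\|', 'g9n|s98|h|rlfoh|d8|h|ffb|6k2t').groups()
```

('s98',)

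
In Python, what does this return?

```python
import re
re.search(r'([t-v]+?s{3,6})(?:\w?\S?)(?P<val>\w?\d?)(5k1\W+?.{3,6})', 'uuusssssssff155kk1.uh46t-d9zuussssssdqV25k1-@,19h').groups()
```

('uussssss', 'V2', '5k1-@,19h')

The match spans [28:49] → 'uussssssdqV25k1-@,19h'.
Captured: group 1 = 'uussssss', group 2 = 'V2', group 3 = '5k1-@,19h'.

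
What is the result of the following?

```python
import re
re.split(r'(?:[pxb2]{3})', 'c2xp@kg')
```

The pattern matches exactly 3 of one of [pxb2] (non-capturing group).
`split` removes every match and returns the 2 fragments in between.

['c', '@kg']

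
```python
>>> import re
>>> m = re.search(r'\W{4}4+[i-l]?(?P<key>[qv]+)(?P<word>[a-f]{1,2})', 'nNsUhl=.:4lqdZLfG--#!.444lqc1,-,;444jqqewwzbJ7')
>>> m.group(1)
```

'q'

The match spans [18:28] → '-#!.444lqc'.
Captured: group 1 = 'q', group 2 = 'c'.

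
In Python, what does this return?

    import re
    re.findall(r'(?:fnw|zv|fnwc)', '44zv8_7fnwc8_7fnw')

['zv', 'fnw', 'fnw']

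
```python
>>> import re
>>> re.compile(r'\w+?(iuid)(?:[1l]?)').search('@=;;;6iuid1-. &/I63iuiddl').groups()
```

('iuid',)

Pattern: one or more of a word character (lazy); then the literal 'iu', then the literal 'id' (captured); then optionally one of [1l] (non-capturing group).
`re.search` scans for the first position where the pattern succeeds.
The match spans [5:11] → '6iuid1'.
Captured: group 1 = 'iuid'.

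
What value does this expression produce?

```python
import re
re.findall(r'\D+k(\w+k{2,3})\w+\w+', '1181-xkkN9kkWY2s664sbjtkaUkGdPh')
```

['N9kk']

The pattern matches one or more of a non-digit, then the literal 'k'; then one or more of a word character, then 2 to 3 of the literal 'k' (captured); then one or more of a word character, then one or more of a word character.
Walking the string: at [4:31] match '-xkkN9kkWY2s664sbjtkaUkGdPh', group 1 = 'N9kk'.
Because there's exactly one group, `findall` drops the full match and keeps group 1 from the one hit.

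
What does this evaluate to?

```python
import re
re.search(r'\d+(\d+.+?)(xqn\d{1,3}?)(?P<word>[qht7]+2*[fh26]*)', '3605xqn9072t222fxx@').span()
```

(0, 11)

This matches one or more of a digit; then one or more of a digit, then one or more of any character (lazy) (captured); then the literal 'xqn', then 1 to 3 of a digit (lazy) (captured); then one or more of one of [qht7], then zero or more of the literal '2', then zero or more of one of [fh26] (captured as 'word').
`re.search` tries every starting position until one works.
The match spans [0:11] → '3605xqn9072'.
Captured: group 1 = '05', group 2 = 'xqn90', group 3 = '72'.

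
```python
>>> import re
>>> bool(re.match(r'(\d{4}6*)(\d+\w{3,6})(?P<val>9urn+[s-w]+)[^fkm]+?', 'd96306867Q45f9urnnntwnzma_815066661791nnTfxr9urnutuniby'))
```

This matches exactly 4 of a digit, then zero or more of the literal '6' (captured); then one or more of a digit, then 3 to 6 of a word character (captured); then the literal '9ur', then one or more of the literal 'n', then one or more of a character in [s-w] (captured as 'val'); then one or more of any character except [fkm] (lazy).
`re.match` only tries the pattern at the start of the string.
Here the pattern fails at index 0, so the call returns None, and `bool(None)` is False.

False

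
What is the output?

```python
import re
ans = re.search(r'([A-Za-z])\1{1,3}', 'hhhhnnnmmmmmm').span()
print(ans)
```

(0, 4)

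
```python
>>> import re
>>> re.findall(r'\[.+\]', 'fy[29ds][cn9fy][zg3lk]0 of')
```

['[29ds][cn9fy][zg3lk]']

Matches: at [2:22] → '[29ds][cn9fy][zg3lk]'.
`findall` yields the raw match text (1 of them) because the pattern has no groups.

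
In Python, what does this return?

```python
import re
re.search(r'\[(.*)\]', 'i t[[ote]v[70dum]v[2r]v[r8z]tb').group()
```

`re.search` scans for the first position where the pattern succeeds.
The match spans [3:28] → '[[ote]v[70dum]v[2r]v[r8z]'.
Captured: group 1 = '[ote]v[70dum]v[2r]v[r8z'.

'[[ote]v[70dum]v[2r]v[r8z]'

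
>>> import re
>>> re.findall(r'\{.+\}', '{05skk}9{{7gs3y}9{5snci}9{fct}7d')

['{05skk}9{{7gs3y}9{5snci}9{fct}']

No capturing groups, so `findall` returns the 1 full match string.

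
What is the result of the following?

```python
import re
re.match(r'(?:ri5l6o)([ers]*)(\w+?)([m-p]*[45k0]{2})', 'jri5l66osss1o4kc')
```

None

The pattern matches the literal 'ri5', then the literal 'l6o' (non-capturing group); then zero or more of one of [ers] (captured); then one or more of a word character (lazy) (captured); then zero or more of a character in [m-p], then exactly 2 of one of [45k0] (captured).
`match` is anchored at position 0; if the pattern doesn't fit there, it returns None.
Here the pattern fails at index 0, so the call returns None.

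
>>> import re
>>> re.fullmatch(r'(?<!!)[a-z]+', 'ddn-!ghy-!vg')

A negative assertion filters positions out without eating any characters.
`fullmatch` succeeds only if the pattern covers the string from start to end.
Here the string isn't matched end-to-end, so the call returns None.

None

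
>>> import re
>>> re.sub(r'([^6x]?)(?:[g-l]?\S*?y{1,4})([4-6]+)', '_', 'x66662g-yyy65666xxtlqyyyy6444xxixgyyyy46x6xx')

'___x6xx'

This matches optionally any character except [6x] (captured); then optionally a character in [g-l], then zero or more of a non-whitespace character (lazy), then 1 to 4 of the literal 'y' (non-capturing group); then one or more of a character in [4-6] (captured).
A non-greedy quantifier consumes as few characters as it can — just enough that the remainder of the pattern still matches from where it stops; whatever follows it matches normally.
Matches: at [0:16] → 'x66662g-yyy65666'; at [16:29] → 'xxtlqyyyy6444'; at [29:40] → 'xxixgyyyy46'.
`sub` substitutes '_' at each match site.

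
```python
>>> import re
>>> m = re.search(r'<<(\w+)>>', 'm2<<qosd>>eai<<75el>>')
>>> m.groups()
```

('qosd',)

Unlike `match`, `search` isn't anchored — it looks for the pattern anywhere in the string.
The match spans [2:10] → '<<qosd>>'.
Captured: group 1 = 'qosd'.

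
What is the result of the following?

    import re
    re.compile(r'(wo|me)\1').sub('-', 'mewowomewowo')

After group 1 captures some text, `\1` only succeeds where that same text appears again.
Each match is replaced by '-'.

'me-me-'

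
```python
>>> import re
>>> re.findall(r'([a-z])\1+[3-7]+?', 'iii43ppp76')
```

`\1` is not a pattern — it's the concrete string captured by group 1, re-applied verbatim.
Walking the string: at [0:4] match 'iii4', group 1 = 'i'; at [5:9] match 'ppp7', group 1 = 'p'.
With a single group, `findall` returns only what that group captured — 2 items.

['i', 'p']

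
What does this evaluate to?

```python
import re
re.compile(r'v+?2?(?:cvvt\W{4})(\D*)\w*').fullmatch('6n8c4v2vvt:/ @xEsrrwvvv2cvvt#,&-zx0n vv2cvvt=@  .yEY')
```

None

`re.fullmatch` is like wrapping the pattern in `^…$` (in single-line mode).
Here there's no way to consume every character, so the call returns None.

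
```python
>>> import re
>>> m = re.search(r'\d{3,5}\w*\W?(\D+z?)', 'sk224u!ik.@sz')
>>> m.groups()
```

('ik.@sz',)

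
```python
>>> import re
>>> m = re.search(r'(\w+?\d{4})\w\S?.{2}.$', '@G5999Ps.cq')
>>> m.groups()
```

('G5999',)

This matches one or more of a word character (lazy), then exactly 4 of a digit (captured); then a word character, then optionally a non-whitespace character; then exactly 2 of any character, then any character; then anchored at the end.
Unlike `match`, `search` isn't anchored — it looks for the pattern anywhere in the string.
The match spans [1:11] → 'G5999Ps.cq'.
Captured: group 1 = 'G5999'.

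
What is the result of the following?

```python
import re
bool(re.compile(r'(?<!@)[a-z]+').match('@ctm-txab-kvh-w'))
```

`re.match` only tries the pattern at the start of the string.
Here the string doesn't start with a match, so the call returns None, and `bool(None)` is False.

False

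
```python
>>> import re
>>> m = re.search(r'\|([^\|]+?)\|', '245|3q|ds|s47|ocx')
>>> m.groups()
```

The match spans [3:7] → '|3q|'.
Captured: group 1 = '3q'.

('3q',)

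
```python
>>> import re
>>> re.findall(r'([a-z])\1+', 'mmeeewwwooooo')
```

The backreference `\1` re-matches whatever the first group consumed, character for character.
One capturing group, so `findall` returns just the captured substring from each match — 4 in all.

['m', 'e', 'w', 'o']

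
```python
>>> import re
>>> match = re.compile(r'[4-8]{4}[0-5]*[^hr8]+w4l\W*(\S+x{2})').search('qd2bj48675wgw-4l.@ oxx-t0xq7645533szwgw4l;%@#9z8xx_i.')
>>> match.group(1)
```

Pattern: exactly 4 of a character in [4-8], then zero or more of a character in [0-5]; then one or more of any character except [hr8], then the literal 'w4l', then zero or more of a non-word character; then one or more of a non-whitespace character, then exactly 2 of a literal 'x' (captured).
`re.search` scans for the first position where the pattern succeeds.
The match spans [5:50] → '48675wgw-4l.@ oxx-t0xq7645533szwgw4l;%@#9z8xx'.
Captured: group 1 = '9z8xx'.

'9z8xx'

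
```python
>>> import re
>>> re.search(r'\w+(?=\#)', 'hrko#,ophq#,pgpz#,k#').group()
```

'hrko'

The positive lookaround only admits positions where the adjacent text matches; those characters stay outside the span.
`re.search` scans for the first position where the pattern succeeds.
The match spans [0:4] → 'hrko'.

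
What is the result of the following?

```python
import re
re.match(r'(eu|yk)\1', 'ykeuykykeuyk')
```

`re.match` only tries the pattern at the start of the string.
Here the pattern fails at index 0, so the call returns None.

None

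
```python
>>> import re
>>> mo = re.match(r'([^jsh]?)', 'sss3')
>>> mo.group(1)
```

''

Pattern: optionally any character except [jsh] (captured).
With `match`, the pattern is implicitly anchored at the beginning.
The match spans [0:0] → ''.
Captured: group 1 = ''.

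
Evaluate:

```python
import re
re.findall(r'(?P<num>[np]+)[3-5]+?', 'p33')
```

['p']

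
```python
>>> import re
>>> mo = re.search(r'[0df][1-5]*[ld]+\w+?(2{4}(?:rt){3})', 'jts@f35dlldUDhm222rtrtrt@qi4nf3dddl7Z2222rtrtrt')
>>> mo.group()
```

'f3dddl7Z2222rtrtrt'

Pattern: one of [0df], then zero or more of a character in [1-5]; then one or more of one of [ld], then one or more of a word character (lazy); then exactly 4 of the literal '2', then the literal 'rt' repeated 3 times (captured).
The match spans [29:47] → 'f3dddl7Z2222rtrtrt'.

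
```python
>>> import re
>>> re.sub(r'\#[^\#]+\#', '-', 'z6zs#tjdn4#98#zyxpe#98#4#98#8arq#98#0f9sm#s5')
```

'z6zs-98-98-98-98-s5'

Matches: at [4:11] → '#tjdn4#'; at [13:20] → '#zyxpe#'; at [22:25] → '#4#'; at [27:33] → '#8arq#'; at [35:42] → '#0f9sm#'.
Every occurrence is swapped for '-'.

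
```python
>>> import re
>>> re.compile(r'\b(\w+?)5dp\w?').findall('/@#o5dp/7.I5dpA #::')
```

['o', 'I']

Because there's exactly one group, `findall` drops the full match and keeps group 1 from each hit.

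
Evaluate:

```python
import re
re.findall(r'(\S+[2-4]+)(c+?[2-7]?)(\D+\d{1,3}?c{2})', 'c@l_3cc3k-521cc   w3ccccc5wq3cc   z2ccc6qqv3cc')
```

The pattern matches one or more of a non-whitespace character, then one or more of a character in [2-4] (captured); then one or more of the literal 'c' (lazy), then optionally a character in [2-7] (captured); then one or more of a non-digit, then 1 to 3 of a digit (lazy), then exactly 2 of the literal 'c' (captured).
With the lazy modifier that quantifier settles for the fewest repetitions that let the rest of the pattern succeed (the atoms after it are unaffected and can still be greedy).
Scanning left to right: at [0:15] match 'c@l_3cc3k-521cc', groups = ('c@l_3', 'cc3', 'k-521cc'); at [18:38] match 'w3ccccc5wq3cc   z2cc', groups = ('w3ccccc5wq3', 'c', 'c   z2cc').
Multiple groups make `findall` return tuples — one 3-tuple for each match.

[('c@l_3', 'cc3', 'k-521cc'), ('w3ccccc5wq3', 'c', 'c   z2cc')]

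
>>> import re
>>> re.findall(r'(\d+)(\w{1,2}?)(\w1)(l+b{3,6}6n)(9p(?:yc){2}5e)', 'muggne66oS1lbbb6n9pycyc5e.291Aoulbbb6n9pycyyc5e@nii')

This matches one or more of a digit (captured); then 1 to 2 of a word character (lazy) (captured); then a word character, then the literal '1' (captured); then one or more of the literal 'l', then 3 to 6 of the literal 'b', then the literal '6n' (captured); then the literal '9p', then the literal 'yc' repeated 2 times, then the literal '5e' (captured).
Walking the string: at [6:25] match '66oS1lbbb6n9pycyc5e', groups = ('66', 'o', 'S1', 'lbbb6n', '9pycyc5e').
With 5 capturing groups, `findall` returns a 5-tuple per match.

[('66', 'o', 'S1', 'lbbb6n', '9pycyc5e')]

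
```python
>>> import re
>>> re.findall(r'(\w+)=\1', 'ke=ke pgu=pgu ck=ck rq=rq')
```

A backreference is literal: `\1` must see the identical characters the first group matched.
Walking the string: at [0:5] match 'ke=ke', group 1 = 'ke'; at [6:13] match 'pgu=pgu', group 1 = 'pgu'; at [14:19] match 'ck=ck', group 1 = 'ck'; at [20:25] match 'rq=rq', group 1 = 'rq'.
`findall` collects group 1 from each match (4 total).

['ke', 'pgu', 'ck', 'rq']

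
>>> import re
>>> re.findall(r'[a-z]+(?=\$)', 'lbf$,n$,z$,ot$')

Because the assertion is zero-width, the text it checks is not consumed and won't appear in the result.
Walking the string: at [0:3] → 'lbf'; at [5:6] → 'n'; at [8:9] → 'z'; at [11:13] → 'ot'.
With no groups in the pattern, `findall` gives back each whole match — 4 here.

['lbf', 'n', 'z', 'ot']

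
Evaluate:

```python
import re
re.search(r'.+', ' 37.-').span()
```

(0, 5)

The pattern matches one or more of any character.
Unlike `match`, `search` isn't anchored — it looks for the pattern anywhere in the string.
The match spans [0:5] → ' 37.-'.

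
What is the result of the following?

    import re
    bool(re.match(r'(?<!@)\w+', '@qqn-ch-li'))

False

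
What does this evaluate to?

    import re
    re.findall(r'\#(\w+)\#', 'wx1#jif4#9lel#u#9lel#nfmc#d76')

['jif4', 'u', 'nfmc']

Matches: at [3:9] match '#jif4#', group 1 = 'jif4'; at [13:16] match '#u#', group 1 = 'u'; at [20:26] match '#nfmc#', group 1 = 'nfmc'.
Because there's exactly one group, `findall` drops the full match and keeps group 1 from each hit.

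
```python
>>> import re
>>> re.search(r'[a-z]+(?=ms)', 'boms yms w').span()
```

(0, 2)

The positive lookaround only admits positions where the adjacent text matches; those characters stay outside the span.
`re.search` scans for the first position where the pattern succeeds.
The match spans [0:2] → 'bo'.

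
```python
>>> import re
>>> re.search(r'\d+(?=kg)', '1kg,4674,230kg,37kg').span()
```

Because the assertion is zero-width, the text it checks is not consumed and won't appear in the result.
`search` walks the string left to right and returns the first match it finds.
The match spans [0:1] → '1'.

(0, 1)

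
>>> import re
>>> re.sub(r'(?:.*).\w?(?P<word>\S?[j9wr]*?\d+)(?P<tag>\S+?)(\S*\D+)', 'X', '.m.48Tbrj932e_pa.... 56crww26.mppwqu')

This matches zero or more of any character (non-capturing group); then any character, then optionally a word character; then optionally a non-whitespace character, then zero or more of one of [j9wr] (lazy), then one or more of a digit (captured as 'word'); then one or more of a non-whitespace character (lazy) (captured as 'tag'); then zero or more of a non-whitespace character, then one or more of a non-digit (captured).
Matches: at [0:36] → '.m.48Tbrj932e_pa.... 56crww26.mppwqu'.
`sub` substitutes 'X' at each match site.

'X'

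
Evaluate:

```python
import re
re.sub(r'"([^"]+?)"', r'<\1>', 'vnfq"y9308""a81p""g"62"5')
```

'vnfq<y9308><a81p><g>62"5'

Matches: at [4:11] → '"y9308"'; at [11:17] → '"a81p"'; at [17:20] → '"g"'.
The replacement refers to a captured group, so each match is rewritten using its own captured text.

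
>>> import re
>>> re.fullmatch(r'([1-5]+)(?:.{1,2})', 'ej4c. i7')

None

For `fullmatch`, every character of the input must be accounted for by the pattern.
Here the string isn't matched end-to-end, so the call returns None.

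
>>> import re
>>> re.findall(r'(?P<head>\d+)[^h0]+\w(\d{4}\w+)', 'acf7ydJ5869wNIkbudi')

[('7', '5869wNIkbudi')]

Pattern: one or more of a digit (captured as 'head'); then one or more of any character except [h0], then a word character; then exactly 4 of a digit, then one or more of a word character (captured).
2 groups means the one result is a tuple of 2 captured strings — 1 here.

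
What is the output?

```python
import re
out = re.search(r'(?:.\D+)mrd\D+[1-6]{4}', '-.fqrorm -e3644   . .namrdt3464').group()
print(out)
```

4   . .namrdt3464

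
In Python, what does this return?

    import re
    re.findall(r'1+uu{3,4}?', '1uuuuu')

The pattern matches one or more of a literal '1'; then the literal 'u', then 3 to 4 of the literal 'u' (lazy).
A non-greedy quantifier consumes as few characters as it can — just enough that the remainder of the pattern still matches from where it stops; whatever follows it matches normally.
Matches: at [0:5] → '1uuuu'.
With no groups in the pattern, `findall` gives back each whole match — 1 here.

['1uuuu']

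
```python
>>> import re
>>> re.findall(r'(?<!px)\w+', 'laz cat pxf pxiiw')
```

`(?!…)`/`(?<!…)` only lets a position through if the neighbouring text does NOT match; no characters are consumed.
With no groups in the pattern, `findall` gives back each whole match — 4 here.

['laz', 'cat', 'pxf', 'pxiiw']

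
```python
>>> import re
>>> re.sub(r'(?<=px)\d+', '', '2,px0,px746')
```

'2,px,px'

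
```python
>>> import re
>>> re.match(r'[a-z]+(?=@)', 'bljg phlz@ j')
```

`match` is anchored at position 0; if the pattern doesn't fit there, it returns None.
Here the pattern fails at index 0, so the call returns None.

None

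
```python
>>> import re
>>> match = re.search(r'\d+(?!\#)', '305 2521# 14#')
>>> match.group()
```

Because the assertion is negative and zero-width, positions next to the forbidden text are skipped.
`search` walks the string left to right and returns the first match it finds.
The match spans [0:3] → '305'.

'305'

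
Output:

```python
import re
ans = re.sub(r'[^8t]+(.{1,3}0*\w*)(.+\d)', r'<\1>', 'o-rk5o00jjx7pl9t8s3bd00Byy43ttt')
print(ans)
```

<t8s3bd00Byy>ttt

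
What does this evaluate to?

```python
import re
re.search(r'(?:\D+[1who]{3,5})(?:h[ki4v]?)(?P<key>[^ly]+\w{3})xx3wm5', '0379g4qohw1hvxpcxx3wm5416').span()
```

(6, 22)

Pattern: one or more of a non-digit, then 3 to 5 of one of [1who] (non-capturing group); then a literal 'h', then optionally one of [ki4v] (non-capturing group); then one or more of any character except [ly], then exactly 3 of a word character (captured as 'key'); then the literal 'xx3', then the literal 'wm5'.
`re.search` tries every starting position until one works.
The match spans [6:22] → 'qohw1hvxpcxx3wm5'.
Captured: group 1 = 'vxpc'.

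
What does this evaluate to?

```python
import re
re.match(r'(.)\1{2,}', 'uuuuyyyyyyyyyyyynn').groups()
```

('u',)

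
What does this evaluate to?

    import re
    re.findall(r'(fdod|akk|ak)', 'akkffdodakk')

['akk', 'fdod', 'akk']

The regex engine tests alternatives in the order written; an earlier branch that matches wins even if a later one would match more.
Matches: at [0:3] match 'akk', group 1 = 'akk'; at [4:8] match 'fdod', group 1 = 'fdod'; at [8:11] match 'akk', group 1 = 'akk'.
One capturing group, so `findall` returns just the captured substring from each match — 3 in all.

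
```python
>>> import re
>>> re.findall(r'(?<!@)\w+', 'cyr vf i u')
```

The negative lookahead/lookbehind blocks any match where the forbidden context is present.
`findall` yields the raw match text (4 of them) because the pattern has no groups.

['cyr', 'vf', 'i', 'u']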